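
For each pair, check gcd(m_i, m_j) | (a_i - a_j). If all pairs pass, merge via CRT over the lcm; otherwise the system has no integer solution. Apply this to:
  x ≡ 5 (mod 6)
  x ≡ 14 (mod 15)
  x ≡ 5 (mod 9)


Moduli 6, 15, 9 are not pairwise coprime, so CRT works modulo lcm(m_i) when all pairwise compatibility conditions hold.
Pairwise compatibility: gcd(m_i, m_j) must divide a_i - a_j for every pair.
Merge one congruence at a time:
  Start: x ≡ 5 (mod 6).
  Combine with x ≡ 14 (mod 15): gcd(6, 15) = 3; 14 - 5 = 9, which IS divisible by 3, so compatible.
    Write x = 5 + 6·t and substitute into x ≡ 14 (mod 15): 6·t ≡ 14 − 5 = 9 (mod 15).
    Divide the congruence (and modulus) by g = 3: 2·t ≡ 3 (mod 5).
    The inverse of 2 mod 5 is 3 (since 2·3 = 6 = 1·5 + 1), so t ≡ 3·3 = 9 ≡ 4 (mod 5).
    Then x = 5 + 6·4 = 29, valid modulo lcm(6, 15) = 30: x ≡ 29 (mod 30).
  Combine with x ≡ 5 (mod 9): gcd(30, 9) = 3; 5 - 29 = -24, which IS divisible by 3, so compatible.
    Write x = 29 + 30·t and substitute into x ≡ 5 (mod 9): 30·t ≡ 5 − 29 = -24 (mod 9).
    Divide the congruence (and modulus) by g = 3: 10·t ≡ -8 (mod 3).
    Reduce coefficients mod 3: 1·t ≡ 1 (mod 3).
    So t ≡ 1 (mod 3).
    Then x = 29 + 30·1 = 59, valid modulo lcm(30, 9) = 90: x ≡ 59 (mod 90).
Verify: 59 mod 6 = 5, 59 mod 15 = 14, 59 mod 9 = 5.

x ≡ 59 (mod 90).


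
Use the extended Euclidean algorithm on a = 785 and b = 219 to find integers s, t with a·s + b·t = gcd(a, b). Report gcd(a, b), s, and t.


Euclidean algorithm on (785, 219) — divide until remainder is 0:
  785 = 3 · 219 + 128
  219 = 1 · 128 + 91
  128 = 1 · 91 + 37
  91 = 2 · 37 + 17
  37 = 2 · 17 + 3
  17 = 5 · 3 + 2
  3 = 1 · 2 + 1
  2 = 2 · 1 + 0
gcd(785, 219) = 1.
Track Bezout coefficients alongside the remainders: start with r₀ = 785 = a·1 + b·0 (s = 1, t = 0) and r₁ = 219 = a·0 + b·1 (s = 0, t = 1); each new remainder r_{k+1} = r_{k-1} − q_k·r_k inherits s_{k+1} = s_{k-1} − q_k·s_k, t_{k+1} = t_{k-1} − q_k·t_k, so r_k = a·s_k + b·t_k at every step:
  q = 3: r = 128, s = 1 − 3·0 = 1, t = 0 − 3·1 = -3  (check: 785·1 + 219·(-3) = 128)
  q = 1: r = 91, s = 0 − 1·1 = -1, t = 1 − 1·(-3) = 4  (check: 785·(-1) + 219·4 = 91)
  q = 1: r = 37, s = 1 − 1·(-1) = 2, t = -3 − 1·4 = -7  (check: 785·2 + 219·(-7) = 37)
  q = 2: r = 17, s = -1 − 2·2 = -5, t = 4 − 2·(-7) = 18  (check: 785·(-5) + 219·18 = 17)
  q = 2: r = 3, s = 2 − 2·(-5) = 12, t = -7 − 2·18 = -43  (check: 785·12 + 219·(-43) = 3)
  q = 5: r = 2, s = -5 − 5·12 = -65, t = 18 − 5·(-43) = 233  (check: 785·(-65) + 219·233 = 2)
  q = 1: r = 1, s = 12 − 1·(-65) = 77, t = -43 − 1·233 = -276  (check: 785·77 + 219·(-276) = 1)
The row with r = 1 (the gcd) gives the Bezout coefficients s = 77, t = -276.
Result: 785 · (77) + 219 · (-276) = 1.

gcd(785, 219) = 1; s = 77, t = -276 (check: 785·77 + 219·(-276) = 1).


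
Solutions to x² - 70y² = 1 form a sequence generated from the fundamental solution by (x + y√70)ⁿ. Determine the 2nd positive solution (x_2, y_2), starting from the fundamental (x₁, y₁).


Step 1: Find the fundamental solution (x₁, y₁) of x² - 70y² = 1.
  Expand √70 as a continued fraction. a₀ = ⌊√70⌋ = 8; iterate m_{k+1} = d_k·a_k − m_k, d_{k+1} = (70 − m_{k+1}²)/d_k, a_{k+1} = ⌊(a₀ + m_{k+1})/d_{k+1}⌋ (starting m₀ = 0, d₀ = 1), with convergents p_k = a_k·p_{k-1} + p_{k-2}, q_k = a_k·q_{k-1} + q_{k-2} (p₋₁ = 1, q₋₁ = 0):
  k = 0: a₀ = 8; p₀/q₀ = 8/1; p₀² − 70·q₀² = 64 − 70 = -6.
  k = 1: m = 8, d = 6, a = ⌊(8 + 8)/6⌋ = 2; p/q = (2·8 + 1)/(2·1 + 0) = 17/2; p² − 70·q² = 289 − 280 = 9.
  k = 2: m = 4, d = 9, a = ⌊(8 + 4)/9⌋ = 1; p/q = (1·17 + 8)/(1·2 + 1) = 25/3; p² − 70·q² = 625 − 630 = -5.
  k = 3: m = 5, d = 5, a = ⌊(8 + 5)/5⌋ = 2; p/q = (2·25 + 17)/(2·3 + 2) = 67/8; p² − 70·q² = 4489 − 4480 = 9.
  k = 4: m = 5, d = 9, a = ⌊(8 + 5)/9⌋ = 1; p/q = (1·67 + 25)/(1·8 + 3) = 92/11; p² − 70·q² = 8464 − 8470 = -6.
  k = 5: m = 4, d = 6, a = ⌊(8 + 4)/6⌋ = 2; p/q = (2·92 + 67)/(2·11 + 8) = 251/30; p² − 70·q² = 63001 − 63000 = 1.
  The first convergent with p² − 70·q² = 1 gives the fundamental solution (x₁, y₁) = (251, 30).
Step 2: Apply the recurrence (x_{n+1}, y_{n+1}) = (x₁x_n + 70y₁y_n, x₁y_n + y₁x_n) repeatedly.
  From (x_1, y_1) = (251, 30): x_2 = 251·251 + 70·30·30 = 126001; y_2 = 251·30 + 30·251 = 15060.
Step 3: Verify x_2² - 70·y_2² = 15876252001 - 15876252000 = 1 (should be 1). ✓

(x_1, y_1) = (251, 30); (x_2, y_2) = (126001, 15060).


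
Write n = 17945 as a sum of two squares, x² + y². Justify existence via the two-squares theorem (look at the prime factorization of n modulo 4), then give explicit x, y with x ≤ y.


Step 1: Factor n = 17945 = 5 · 37 · 97.
Step 2: Check the mod-4 condition on each prime factor: 5 ≡ 1 (mod 4), exponent 1; 37 ≡ 1 (mod 4), exponent 1; 97 ≡ 1 (mod 4), exponent 1.
All primes ≡ 3 (mod 4) appear to even exponent (or don't appear), so by the two-squares theorem n IS expressible as a sum of two squares.
Step 3: Build a representation. Here n = 5 · 37 · 97 is a product of primes ≡ 1 (mod 4). Each prime p ≡ 1 (mod 4) is itself a sum of two squares; find a² by testing p − a² for a perfect square:
  5: 5 − 1² = 4 = 2² ⇒ 5 = 1² + 2².
  37: 37 − 1² = 36 = 6² ⇒ 37 = 1² + 6².
  97: 97 − 1² = 96, 97 − 2² = 93, 97 − 3² = 88, 97 − 4² = 81 = 9² ⇒ 97 = 4² + 9².
  Combine using the Brahmagupta–Fibonacci identity (a² + b²)(c² + d²) = (ac − bd)² + (ad + bc)² = (ac + bd)² + (ad − bc)²:
  5 · 37 = 185: from (1² + 2²)(1² + 6²), take (1·1 − 2·6, 1·6 + 2·1) = (1 − 12, 6 + 2) = (-11, 8); dropping signs (only squares matter) gives (11, 8); check 11² + 8² = 121 + 64 = 185 ✓.
  185 · 97 = 17945: from (11² + 8²)(4² + 9²), take (11·4 − 8·9, 11·9 + 8·4) = (44 − 72, 99 + 32) = (-28, 131); dropping signs (only squares matter) gives (28, 131); check 28² + 131² = 784 + 17161 = 17945 ✓.
Step 4: Order so x ≤ y and verify: 28² + 131² = 784 + 17161 = 17945 = n. ✓

n = 17945 = 28² + 131² (one valid representation with x ≤ y).


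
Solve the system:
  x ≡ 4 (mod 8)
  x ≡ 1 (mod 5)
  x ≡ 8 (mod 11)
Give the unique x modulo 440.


Moduli 8, 5, 11 are pairwise coprime; by CRT there is a unique solution modulo M = 8 · 5 · 11 = 440.
Solve pairwise, accumulating the modulus:
  Start with x ≡ 4 (mod 8).
  Combine with x ≡ 1 (mod 5): since gcd(8, 5) = 1, we get a unique residue mod 40.
    Write x = 4 + 8·t and substitute into x ≡ 1 (mod 5): 8·t ≡ 1 − 4 = -3 (mod 5).
    Reduce coefficients mod 5: 3·t ≡ 2 (mod 5).
    The inverse of 3 mod 5 is 2 (since 3·2 = 6 = 1·5 + 1), so t ≡ 2·2 = 4 ≡ 4 (mod 5).
    Then x = 4 + 8·4 = 36, valid modulo lcm(8, 5) = 40: x ≡ 36 (mod 40).
  Combine with x ≡ 8 (mod 11): since gcd(40, 11) = 1, we get a unique residue mod 440.
    Write x = 36 + 40·t and substitute into x ≡ 8 (mod 11): 40·t ≡ 8 − 36 = -28 (mod 11).
    Reduce coefficients mod 11: 7·t ≡ 5 (mod 11).
    The inverse of 7 mod 11 is 8 (since 7·8 = 56 = 5·11 + 1), so t ≡ 8·5 = 40 ≡ 7 (mod 11).
    Then x = 36 + 40·7 = 316, valid modulo lcm(40, 11) = 440: x ≡ 316 (mod 440).
Verify: 316 mod 8 = 4 ✓, 316 mod 5 = 1 ✓, 316 mod 11 = 8 ✓.

x ≡ 316 (mod 440).


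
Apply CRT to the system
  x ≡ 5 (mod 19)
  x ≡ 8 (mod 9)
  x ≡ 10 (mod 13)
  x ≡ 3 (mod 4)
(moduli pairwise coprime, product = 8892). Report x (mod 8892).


Product of moduli M = 19 · 9 · 13 · 4 = 8892.
Merge one congruence at a time:
  Start: x ≡ 5 (mod 19).
  Combine with x ≡ 8 (mod 9); new modulus lcm = 171.
    Write x = 5 + 19·t and substitute into x ≡ 8 (mod 9): 19·t ≡ 8 − 5 = 3 (mod 9).
    Reduce coefficients mod 9: 1·t ≡ 3 (mod 9).
    So t ≡ 3 (mod 9).
    Then x = 5 + 19·3 = 62, valid modulo lcm(19, 9) = 171: x ≡ 62 (mod 171).
  Combine with x ≡ 10 (mod 13); new modulus lcm = 2223.
    Write x = 62 + 171·t and substitute into x ≡ 10 (mod 13): 171·t ≡ 10 − 62 = -52 (mod 13).
    Reduce coefficients mod 13: 2·t ≡ 0 (mod 13).
    The inverse of 2 mod 13 is 7 (since 2·7 = 14 = 1·13 + 1), so t ≡ 7·0 = 0 ≡ 0 (mod 13).
    Then x = 62 + 171·0 = 62, valid modulo lcm(171, 13) = 2223: x ≡ 62 (mod 2223).
  Combine with x ≡ 3 (mod 4); new modulus lcm = 8892.
    Write x = 62 + 2223·t and substitute into x ≡ 3 (mod 4): 2223·t ≡ 3 − 62 = -59 (mod 4).
    Reduce coefficients mod 4: 3·t ≡ 1 (mod 4).
    The inverse of 3 mod 4 is 3 (since 3·3 = 9 = 2·4 + 1), so t ≡ 3·1 = 3 ≡ 3 (mod 4).
    Then x = 62 + 2223·3 = 6731, valid modulo lcm(2223, 4) = 8892: x ≡ 6731 (mod 8892).
Verify against each original: 6731 mod 19 = 5, 6731 mod 9 = 8, 6731 mod 13 = 10, 6731 mod 4 = 3.

x ≡ 6731 (mod 8892).


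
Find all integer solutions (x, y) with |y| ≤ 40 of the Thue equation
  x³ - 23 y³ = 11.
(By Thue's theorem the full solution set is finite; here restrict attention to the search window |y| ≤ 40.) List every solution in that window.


The equation is x³ - 23y³ = 11. For fixed y, x³ = 23·y³ + 11, so a solution requires the RHS to be a perfect cube.
Strategy: iterate y from -40 to 40, compute RHS = 23·y³ + 11, and check whether it is a (positive or negative) perfect cube.
Check small values of y:
  y = 0: RHS = 11 is not a perfect cube.
  y = 1: RHS = 34 is not a perfect cube.
  y = -1: RHS = -12 is not a perfect cube.
  y = 2: RHS = 195 is not a perfect cube.
  y = -2: RHS = -173 is not a perfect cube.
  y = 3: RHS = 632 is not a perfect cube.
  y = -3: RHS = -610 is not a perfect cube.
Continuing the search up to |y| = 40 finds no solutions either.
No (x, y) in the scanned range satisfies the equation.

No integer solutions with |y| ≤ 40.


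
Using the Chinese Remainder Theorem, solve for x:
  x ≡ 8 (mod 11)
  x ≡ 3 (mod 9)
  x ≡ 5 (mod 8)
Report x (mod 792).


Moduli 11, 9, 8 are pairwise coprime; by CRT there is a unique solution modulo M = 11 · 9 · 8 = 792.
Solve pairwise, accumulating the modulus:
  Start with x ≡ 8 (mod 11).
  Combine with x ≡ 3 (mod 9): since gcd(11, 9) = 1, we get a unique residue mod 99.
    Write x = 8 + 11·t and substitute into x ≡ 3 (mod 9): 11·t ≡ 3 − 8 = -5 (mod 9).
    Reduce coefficients mod 9: 2·t ≡ 4 (mod 9).
    The inverse of 2 mod 9 is 5 (since 2·5 = 10 = 1·9 + 1), so t ≡ 5·4 = 20 ≡ 2 (mod 9).
    Then x = 8 + 11·2 = 30, valid modulo lcm(11, 9) = 99: x ≡ 30 (mod 99).
  Combine with x ≡ 5 (mod 8): since gcd(99, 8) = 1, we get a unique residue mod 792.
    Write x = 30 + 99·t and substitute into x ≡ 5 (mod 8): 99·t ≡ 5 − 30 = -25 (mod 8).
    Reduce coefficients mod 8: 3·t ≡ 7 (mod 8).
    The inverse of 3 mod 8 is 3 (since 3·3 = 9 = 1·8 + 1), so t ≡ 3·7 = 21 ≡ 5 (mod 8).
    Then x = 30 + 99·5 = 525, valid modulo lcm(99, 8) = 792: x ≡ 525 (mod 792).
Verify: 525 mod 11 = 8 ✓, 525 mod 9 = 3 ✓, 525 mod 8 = 5 ✓.

x ≡ 525 (mod 792).


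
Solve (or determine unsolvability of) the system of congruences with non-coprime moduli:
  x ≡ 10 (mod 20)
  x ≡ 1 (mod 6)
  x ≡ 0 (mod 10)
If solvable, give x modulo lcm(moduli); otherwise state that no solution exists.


Moduli 20, 6, 10 are not pairwise coprime, so CRT works modulo lcm(m_i) when all pairwise compatibility conditions hold.
Pairwise compatibility: gcd(m_i, m_j) must divide a_i - a_j for every pair.
Merge one congruence at a time:
  Start: x ≡ 10 (mod 20).
  Combine with x ≡ 1 (mod 6): gcd(20, 6) = 2, and 1 - 10 = -9 is NOT divisible by 2.
    ⇒ system is inconsistent (no integer solution).

No solution (the system is inconsistent).


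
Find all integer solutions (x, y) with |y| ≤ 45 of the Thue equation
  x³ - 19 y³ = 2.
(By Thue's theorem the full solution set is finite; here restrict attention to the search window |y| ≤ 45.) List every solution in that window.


The equation is x³ - 19y³ = 2. For fixed y, x³ = 19·y³ + 2, so a solution requires the RHS to be a perfect cube.
Strategy: iterate y from -45 to 45, compute RHS = 19·y³ + 2, and check whether it is a (positive or negative) perfect cube.
Check small values of y:
  y = 0: RHS = 2 is not a perfect cube.
  y = 1: RHS = 21 is not a perfect cube.
  y = -1: RHS = -17 is not a perfect cube.
  y = 2: RHS = 154 is not a perfect cube.
  y = -2: RHS = -150 is not a perfect cube.
  y = 3: RHS = 515 is not a perfect cube.
  y = -3: RHS = -511 is not a perfect cube.
Continuing the search up to |y| = 45 finds no solutions either.
No (x, y) in the scanned range satisfies the equation.

No integer solutions with |y| ≤ 45.


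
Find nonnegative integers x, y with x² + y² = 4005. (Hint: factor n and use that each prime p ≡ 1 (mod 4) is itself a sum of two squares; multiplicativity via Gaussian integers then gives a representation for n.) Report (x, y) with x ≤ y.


Step 1: Factor n = 4005 = 3^2 · 5 · 89.
Step 2: Check the mod-4 condition on each prime factor: 3 ≡ 3 (mod 4), exponent 2 (must be even); 5 ≡ 1 (mod 4), exponent 1; 89 ≡ 1 (mod 4), exponent 1.
All primes ≡ 3 (mod 4) appear to even exponent (or don't appear), so by the two-squares theorem n IS expressible as a sum of two squares.
Step 3: Build a representation. Group n = k² · m with k = 3 and m = 5 · 89 = 445 (a product of primes ≡ 1 (mod 4)); a representation of m scales to one of n via (k·x)² + (k·y)² = k²(x² + y²). Each prime p ≡ 1 (mod 4) is itself a sum of two squares; find a² by testing p − a² for a perfect square:
  5: 5 − 1² = 4 = 2² ⇒ 5 = 1² + 2².
  89: 89 − 1² = 88, 89 − 2² = 85, 89 − 3² = 80, 89 − 4² = 73, 89 − 5² = 64 = 8² ⇒ 89 = 5² + 8².
  Combine using the Brahmagupta–Fibonacci identity (a² + b²)(c² + d²) = (ac − bd)² + (ad + bc)² = (ac + bd)² + (ad − bc)²:
  5 · 89 = 445: from (1² + 2²)(5² + 8²), take (1·5 − 2·8, 1·8 + 2·5) = (5 − 16, 8 + 10) = (-11, 18); dropping signs (only squares matter) gives (11, 18); check 11² + 18² = 121 + 324 = 445 ✓.
  Scale by k = 3: (3·11, 3·18) = (33, 54).
Step 4: Order so x ≤ y and verify: 33² + 54² = 1089 + 2916 = 4005 = n. ✓

n = 4005 = 33² + 54² (one valid representation with x ≤ y).


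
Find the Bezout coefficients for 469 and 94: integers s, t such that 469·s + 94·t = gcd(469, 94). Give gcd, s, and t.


Euclidean algorithm on (469, 94) — divide until remainder is 0:
  469 = 4 · 94 + 93
  94 = 1 · 93 + 1
  93 = 93 · 1 + 0
gcd(469, 94) = 1.
Track Bezout coefficients alongside the remainders: start with r₀ = 469 = a·1 + b·0 (s = 1, t = 0) and r₁ = 94 = a·0 + b·1 (s = 0, t = 1); each new remainder r_{k+1} = r_{k-1} − q_k·r_k inherits s_{k+1} = s_{k-1} − q_k·s_k, t_{k+1} = t_{k-1} − q_k·t_k, so r_k = a·s_k + b·t_k at every step:
  q = 4: r = 93, s = 1 − 4·0 = 1, t = 0 − 4·1 = -4  (check: 469·1 + 94·(-4) = 93)
  q = 1: r = 1, s = 0 − 1·1 = -1, t = 1 − 1·(-4) = 5  (check: 469·(-1) + 94·5 = 1)
The row with r = 1 (the gcd) gives the Bezout coefficients s = -1, t = 5.
Result: 469 · (-1) + 94 · (5) = 1.

gcd(469, 94) = 1; s = -1, t = 5 (check: 469·(-1) + 94·5 = 1).


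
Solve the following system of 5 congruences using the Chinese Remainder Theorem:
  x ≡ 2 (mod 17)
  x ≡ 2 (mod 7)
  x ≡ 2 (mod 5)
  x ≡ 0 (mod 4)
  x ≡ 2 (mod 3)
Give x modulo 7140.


Product of moduli M = 17 · 7 · 5 · 4 · 3 = 7140.
Merge one congruence at a time:
  Start: x ≡ 2 (mod 17).
  Combine with x ≡ 2 (mod 7); new modulus lcm = 119.
    Write x = 2 + 17·t and substitute into x ≡ 2 (mod 7): 17·t ≡ 2 − 2 = 0 (mod 7).
    Reduce coefficients mod 7: 3·t ≡ 0 (mod 7).
    The inverse of 3 mod 7 is 5 (since 3·5 = 15 = 2·7 + 1), so t ≡ 5·0 = 0 ≡ 0 (mod 7).
    Then x = 2 + 17·0 = 2, valid modulo lcm(17, 7) = 119: x ≡ 2 (mod 119).
  Combine with x ≡ 2 (mod 5); new modulus lcm = 595.
    Write x = 2 + 119·t and substitute into x ≡ 2 (mod 5): 119·t ≡ 2 − 2 = 0 (mod 5).
    Reduce coefficients mod 5: 4·t ≡ 0 (mod 5).
    The inverse of 4 mod 5 is 4 (since 4·4 = 16 = 3·5 + 1), so t ≡ 4·0 = 0 ≡ 0 (mod 5).
    Then x = 2 + 119·0 = 2, valid modulo lcm(119, 5) = 595: x ≡ 2 (mod 595).
  Combine with x ≡ 0 (mod 4); new modulus lcm = 2380.
    Write x = 2 + 595·t and substitute into x ≡ 0 (mod 4): 595·t ≡ 0 − 2 = -2 (mod 4).
    Reduce coefficients mod 4: 3·t ≡ 2 (mod 4).
    The inverse of 3 mod 4 is 3 (since 3·3 = 9 = 2·4 + 1), so t ≡ 3·2 = 6 ≡ 2 (mod 4).
    Then x = 2 + 595·2 = 1192, valid modulo lcm(595, 4) = 2380: x ≡ 1192 (mod 2380).
  Combine with x ≡ 2 (mod 3); new modulus lcm = 7140.
    Write x = 1192 + 2380·t and substitute into x ≡ 2 (mod 3): 2380·t ≡ 2 − 1192 = -1190 (mod 3).
    Reduce coefficients mod 3: 1·t ≡ 1 (mod 3).
    So t ≡ 1 (mod 3).
    Then x = 1192 + 2380·1 = 3572, valid modulo lcm(2380, 3) = 7140: x ≡ 3572 (mod 7140).
Verify against each original: 3572 mod 17 = 2, 3572 mod 7 = 2, 3572 mod 5 = 2, 3572 mod 4 = 0, 3572 mod 3 = 2.

x ≡ 3572 (mod 7140).


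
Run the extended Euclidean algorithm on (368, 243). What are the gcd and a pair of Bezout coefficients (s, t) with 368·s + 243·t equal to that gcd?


Euclidean algorithm on (368, 243) — divide until remainder is 0:
  368 = 1 · 243 + 125
  243 = 1 · 125 + 118
  125 = 1 · 118 + 7
  118 = 16 · 7 + 6
  7 = 1 · 6 + 1
  6 = 6 · 1 + 0
gcd(368, 243) = 1.
Track Bezout coefficients alongside the remainders: start with r₀ = 368 = a·1 + b·0 (s = 1, t = 0) and r₁ = 243 = a·0 + b·1 (s = 0, t = 1); each new remainder r_{k+1} = r_{k-1} − q_k·r_k inherits s_{k+1} = s_{k-1} − q_k·s_k, t_{k+1} = t_{k-1} − q_k·t_k, so r_k = a·s_k + b·t_k at every step:
  q = 1: r = 125, s = 1 − 1·0 = 1, t = 0 − 1·1 = -1  (check: 368·1 + 243·(-1) = 125)
  q = 1: r = 118, s = 0 − 1·1 = -1, t = 1 − 1·(-1) = 2  (check: 368·(-1) + 243·2 = 118)
  q = 1: r = 7, s = 1 − 1·(-1) = 2, t = -1 − 1·2 = -3  (check: 368·2 + 243·(-3) = 7)
  q = 16: r = 6, s = -1 − 16·2 = -33, t = 2 − 16·(-3) = 50  (check: 368·(-33) + 243·50 = 6)
  q = 1: r = 1, s = 2 − 1·(-33) = 35, t = -3 − 1·50 = -53  (check: 368·35 + 243·(-53) = 1)
The row with r = 1 (the gcd) gives the Bezout coefficients s = 35, t = -53.
Result: 368 · (35) + 243 · (-53) = 1.

gcd(368, 243) = 1; s = 35, t = -53 (check: 368·35 + 243·(-53) = 1).


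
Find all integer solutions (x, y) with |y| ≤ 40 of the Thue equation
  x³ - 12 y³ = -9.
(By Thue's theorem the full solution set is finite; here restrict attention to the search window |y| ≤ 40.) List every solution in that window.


The equation is x³ - 12y³ = -9. For fixed y, x³ = 12·y³ − 9, so a solution requires the RHS to be a perfect cube.
Strategy: iterate y from -40 to 40, compute RHS = 12·y³ − 9, and check whether it is a (positive or negative) perfect cube.
Check small values of y:
  y = 0: RHS = -9 is not a perfect cube.
  y = 1: RHS = 3 is not a perfect cube.
  y = -1: RHS = -21 is not a perfect cube.
  y = 2: RHS = 87 is not a perfect cube.
  y = -2: RHS = -105 is not a perfect cube.
  y = 3: RHS = 315 is not a perfect cube.
  y = -3: RHS = -333 is not a perfect cube.
Continuing the search up to |y| = 40 finds no solutions either.
No (x, y) in the scanned range satisfies the equation.

No integer solutions with |y| ≤ 40.


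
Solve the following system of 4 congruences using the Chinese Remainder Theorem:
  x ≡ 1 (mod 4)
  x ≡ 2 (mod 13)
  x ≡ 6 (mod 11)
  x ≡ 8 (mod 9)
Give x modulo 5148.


Product of moduli M = 4 · 13 · 11 · 9 = 5148.
Merge one congruence at a time:
  Start: x ≡ 1 (mod 4).
  Combine with x ≡ 2 (mod 13); new modulus lcm = 52.
    Write x = 1 + 4·t and substitute into x ≡ 2 (mod 13): 4·t ≡ 2 − 1 = 1 (mod 13).
    The inverse of 4 mod 13 is 10 (since 4·10 = 40 = 3·13 + 1), so t ≡ 10·1 = 10 ≡ 10 (mod 13).
    Then x = 1 + 4·10 = 41, valid modulo lcm(4, 13) = 52: x ≡ 41 (mod 52).
  Combine with x ≡ 6 (mod 11); new modulus lcm = 572.
    Write x = 41 + 52·t and substitute into x ≡ 6 (mod 11): 52·t ≡ 6 − 41 = -35 (mod 11).
    Reduce coefficients mod 11: 8·t ≡ 9 (mod 11).
    The inverse of 8 mod 11 is 7 (since 8·7 = 56 = 5·11 + 1), so t ≡ 7·9 = 63 ≡ 8 (mod 11).
    Then x = 41 + 52·8 = 457, valid modulo lcm(52, 11) = 572: x ≡ 457 (mod 572).
  Combine with x ≡ 8 (mod 9); new modulus lcm = 5148.
    Write x = 457 + 572·t and substitute into x ≡ 8 (mod 9): 572·t ≡ 8 − 457 = -449 (mod 9).
    Reduce coefficients mod 9: 5·t ≡ 1 (mod 9).
    The inverse of 5 mod 9 is 2 (since 5·2 = 10 = 1·9 + 1), so t ≡ 2·1 = 2 ≡ 2 (mod 9).
    Then x = 457 + 572·2 = 1601, valid modulo lcm(572, 9) = 5148: x ≡ 1601 (mod 5148).
Verify against each original: 1601 mod 4 = 1, 1601 mod 13 = 2, 1601 mod 11 = 6, 1601 mod 9 = 8.

x ≡ 1601 (mod 5148).


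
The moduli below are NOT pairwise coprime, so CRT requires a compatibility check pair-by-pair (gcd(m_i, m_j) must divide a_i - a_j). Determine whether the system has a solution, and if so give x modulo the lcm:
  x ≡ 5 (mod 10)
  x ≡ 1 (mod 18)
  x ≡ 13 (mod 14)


Moduli 10, 18, 14 are not pairwise coprime, so CRT works modulo lcm(m_i) when all pairwise compatibility conditions hold.
Pairwise compatibility: gcd(m_i, m_j) must divide a_i - a_j for every pair.
Merge one congruence at a time:
  Start: x ≡ 5 (mod 10).
  Combine with x ≡ 1 (mod 18): gcd(10, 18) = 2; 1 - 5 = -4, which IS divisible by 2, so compatible.
    Write x = 5 + 10·t and substitute into x ≡ 1 (mod 18): 10·t ≡ 1 − 5 = -4 (mod 18).
    Divide the congruence (and modulus) by g = 2: 5·t ≡ -2 (mod 9).
    Reduce coefficients mod 9: 5·t ≡ 7 (mod 9).
    The inverse of 5 mod 9 is 2 (since 5·2 = 10 = 1·9 + 1), so t ≡ 2·7 = 14 ≡ 5 (mod 9).
    Then x = 5 + 10·5 = 55, valid modulo lcm(10, 18) = 90: x ≡ 55 (mod 90).
  Combine with x ≡ 13 (mod 14): gcd(90, 14) = 2; 13 - 55 = -42, which IS divisible by 2, so compatible.
    Write x = 55 + 90·t and substitute into x ≡ 13 (mod 14): 90·t ≡ 13 − 55 = -42 (mod 14).
    Divide the congruence (and modulus) by g = 2: 45·t ≡ -21 (mod 7).
    Reduce coefficients mod 7: 3·t ≡ 0 (mod 7).
    The inverse of 3 mod 7 is 5 (since 3·5 = 15 = 2·7 + 1), so t ≡ 5·0 = 0 ≡ 0 (mod 7).
    Then x = 55 + 90·0 = 55, valid modulo lcm(90, 14) = 630: x ≡ 55 (mod 630).
Verify: 55 mod 10 = 5, 55 mod 18 = 1, 55 mod 14 = 13.

x ≡ 55 (mod 630).


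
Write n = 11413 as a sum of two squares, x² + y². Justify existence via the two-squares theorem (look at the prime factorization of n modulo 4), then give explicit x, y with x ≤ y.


Step 1: Factor n = 11413 = 101 · 113.
Step 2: Check the mod-4 condition on each prime factor: 101 ≡ 1 (mod 4), exponent 1; 113 ≡ 1 (mod 4), exponent 1.
All primes ≡ 3 (mod 4) appear to even exponent (or don't appear), so by the two-squares theorem n IS expressible as a sum of two squares.
Step 3: Build a representation. Here n = 101 · 113 is a product of primes ≡ 1 (mod 4). Each prime p ≡ 1 (mod 4) is itself a sum of two squares; find a² by testing p − a² for a perfect square:
  101: 101 − 1² = 100 = 10² ⇒ 101 = 1² + 10².
  113: 113 − 1² = 112, 113 − 2² = 109, 113 − 3² = 104, 113 − 4² = 97, 113 − 5² = 88, 113 − 6² = 77, 113 − 7² = 64 = 8² ⇒ 113 = 7² + 8².
  Combine using the Brahmagupta–Fibonacci identity (a² + b²)(c² + d²) = (ac − bd)² + (ad + bc)² = (ac + bd)² + (ad − bc)²:
  101 · 113 = 11413: from (1² + 10²)(7² + 8²), take (1·7 − 10·8, 1·8 + 10·7) = (7 − 80, 8 + 70) = (-73, 78); dropping signs (only squares matter) gives (73, 78); check 73² + 78² = 5329 + 6084 = 11413 ✓.
Step 4: Order so x ≤ y and verify: 73² + 78² = 5329 + 6084 = 11413 = n. ✓

n = 11413 = 73² + 78² (one valid representation with x ≤ y).


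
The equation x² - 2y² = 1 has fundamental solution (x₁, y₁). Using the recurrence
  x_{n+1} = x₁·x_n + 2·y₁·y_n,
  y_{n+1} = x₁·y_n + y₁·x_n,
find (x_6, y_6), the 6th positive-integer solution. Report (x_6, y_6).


Step 1: Find the fundamental solution (x₁, y₁) of x² - 2y² = 1.
  Expand √2 as a continued fraction. a₀ = ⌊√2⌋ = 1; iterate m_{k+1} = d_k·a_k − m_k, d_{k+1} = (2 − m_{k+1}²)/d_k, a_{k+1} = ⌊(a₀ + m_{k+1})/d_{k+1}⌋ (starting m₀ = 0, d₀ = 1), with convergents p_k = a_k·p_{k-1} + p_{k-2}, q_k = a_k·q_{k-1} + q_{k-2} (p₋₁ = 1, q₋₁ = 0):
  k = 0: a₀ = 1; p₀/q₀ = 1/1; p₀² − 2·q₀² = 1 − 2 = -1.
  k = 1: m = 1, d = 1, a = ⌊(1 + 1)/1⌋ = 2; p/q = (2·1 + 1)/(2·1 + 0) = 3/2; p² − 2·q² = 9 − 8 = 1.
  The first convergent with p² − 2·q² = 1 gives the fundamental solution (x₁, y₁) = (3, 2).
Step 2: Apply the recurrence (x_{n+1}, y_{n+1}) = (x₁x_n + 2y₁y_n, x₁y_n + y₁x_n) repeatedly.
  From (x_1, y_1) = (3, 2): x_2 = 3·3 + 2·2·2 = 17; y_2 = 3·2 + 2·3 = 12.
  From (x_2, y_2) = (17, 12): x_3 = 3·17 + 2·2·12 = 99; y_3 = 3·12 + 2·17 = 70.
  From (x_3, y_3) = (99, 70): x_4 = 3·99 + 2·2·70 = 577; y_4 = 3·70 + 2·99 = 408.
  From (x_4, y_4) = (577, 408): x_5 = 3·577 + 2·2·408 = 3363; y_5 = 3·408 + 2·577 = 2378.
  From (x_5, y_5) = (3363, 2378): x_6 = 3·3363 + 2·2·2378 = 19601; y_6 = 3·2378 + 2·3363 = 13860.
Step 3: Verify x_6² - 2·y_6² = 384199201 - 384199200 = 1 (should be 1). ✓

(x_1, y_1) = (3, 2); (x_6, y_6) = (19601, 13860).


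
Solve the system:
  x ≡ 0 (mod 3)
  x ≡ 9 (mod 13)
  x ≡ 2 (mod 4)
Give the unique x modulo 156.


Moduli 3, 13, 4 are pairwise coprime; by CRT there is a unique solution modulo M = 3 · 13 · 4 = 156.
Solve pairwise, accumulating the modulus:
  Start with x ≡ 0 (mod 3).
  Combine with x ≡ 9 (mod 13): since gcd(3, 13) = 1, we get a unique residue mod 39.
    Write x = 0 + 3·t and substitute into x ≡ 9 (mod 13): 3·t ≡ 9 − 0 = 9 (mod 13).
    The inverse of 3 mod 13 is 9 (since 3·9 = 27 = 2·13 + 1), so t ≡ 9·9 = 81 ≡ 3 (mod 13).
    Then x = 0 + 3·3 = 9, valid modulo lcm(3, 13) = 39: x ≡ 9 (mod 39).
  Combine with x ≡ 2 (mod 4): since gcd(39, 4) = 1, we get a unique residue mod 156.
    Write x = 9 + 39·t and substitute into x ≡ 2 (mod 4): 39·t ≡ 2 − 9 = -7 (mod 4).
    Reduce coefficients mod 4: 3·t ≡ 1 (mod 4).
    The inverse of 3 mod 4 is 3 (since 3·3 = 9 = 2·4 + 1), so t ≡ 3·1 = 3 ≡ 3 (mod 4).
    Then x = 9 + 39·3 = 126, valid modulo lcm(39, 4) = 156: x ≡ 126 (mod 156).
Verify: 126 mod 3 = 0 ✓, 126 mod 13 = 9 ✓, 126 mod 4 = 2 ✓.

x ≡ 126 (mod 156).


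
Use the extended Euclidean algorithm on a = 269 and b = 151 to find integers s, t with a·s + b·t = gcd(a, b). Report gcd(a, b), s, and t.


Euclidean algorithm on (269, 151) — divide until remainder is 0:
  269 = 1 · 151 + 118
  151 = 1 · 118 + 33
  118 = 3 · 33 + 19
  33 = 1 · 19 + 14
  19 = 1 · 14 + 5
  14 = 2 · 5 + 4
  5 = 1 · 4 + 1
  4 = 4 · 1 + 0
gcd(269, 151) = 1.
Track Bezout coefficients alongside the remainders: start with r₀ = 269 = a·1 + b·0 (s = 1, t = 0) and r₁ = 151 = a·0 + b·1 (s = 0, t = 1); each new remainder r_{k+1} = r_{k-1} − q_k·r_k inherits s_{k+1} = s_{k-1} − q_k·s_k, t_{k+1} = t_{k-1} − q_k·t_k, so r_k = a·s_k + b·t_k at every step:
  q = 1: r = 118, s = 1 − 1·0 = 1, t = 0 − 1·1 = -1  (check: 269·1 + 151·(-1) = 118)
  q = 1: r = 33, s = 0 − 1·1 = -1, t = 1 − 1·(-1) = 2  (check: 269·(-1) + 151·2 = 33)
  q = 3: r = 19, s = 1 − 3·(-1) = 4, t = -1 − 3·2 = -7  (check: 269·4 + 151·(-7) = 19)
  q = 1: r = 14, s = -1 − 1·4 = -5, t = 2 − 1·(-7) = 9  (check: 269·(-5) + 151·9 = 14)
  q = 1: r = 5, s = 4 − 1·(-5) = 9, t = -7 − 1·9 = -16  (check: 269·9 + 151·(-16) = 5)
  q = 2: r = 4, s = -5 − 2·9 = -23, t = 9 − 2·(-16) = 41  (check: 269·(-23) + 151·41 = 4)
  q = 1: r = 1, s = 9 − 1·(-23) = 32, t = -16 − 1·41 = -57  (check: 269·32 + 151·(-57) = 1)
The row with r = 1 (the gcd) gives the Bezout coefficients s = 32, t = -57.
Result: 269 · (32) + 151 · (-57) = 1.

gcd(269, 151) = 1; s = 32, t = -57 (check: 269·32 + 151·(-57) = 1).


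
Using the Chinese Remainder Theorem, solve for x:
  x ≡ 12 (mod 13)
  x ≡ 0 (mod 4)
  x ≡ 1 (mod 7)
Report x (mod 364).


Moduli 13, 4, 7 are pairwise coprime; by CRT there is a unique solution modulo M = 13 · 4 · 7 = 364.
Solve pairwise, accumulating the modulus:
  Start with x ≡ 12 (mod 13).
  Combine with x ≡ 0 (mod 4): since gcd(13, 4) = 1, we get a unique residue mod 52.
    Write x = 12 + 13·t and substitute into x ≡ 0 (mod 4): 13·t ≡ 0 − 12 = -12 (mod 4).
    Reduce coefficients mod 4: 1·t ≡ 0 (mod 4).
    So t ≡ 0 (mod 4).
    Then x = 12 + 13·0 = 12, valid modulo lcm(13, 4) = 52: x ≡ 12 (mod 52).
  Combine with x ≡ 1 (mod 7): since gcd(52, 7) = 1, we get a unique residue mod 364.
    Write x = 12 + 52·t and substitute into x ≡ 1 (mod 7): 52·t ≡ 1 − 12 = -11 (mod 7).
    Reduce coefficients mod 7: 3·t ≡ 3 (mod 7).
    The inverse of 3 mod 7 is 5 (since 3·5 = 15 = 2·7 + 1), so t ≡ 5·3 = 15 ≡ 1 (mod 7).
    Then x = 12 + 52·1 = 64, valid modulo lcm(52, 7) = 364: x ≡ 64 (mod 364).
Verify: 64 mod 13 = 12 ✓, 64 mod 4 = 0 ✓, 64 mod 7 = 1 ✓.

x ≡ 64 (mod 364).


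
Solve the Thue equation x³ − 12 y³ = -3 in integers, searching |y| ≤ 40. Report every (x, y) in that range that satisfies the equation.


The equation is x³ - 12y³ = -3. For fixed y, x³ = 12·y³ − 3, so a solution requires the RHS to be a perfect cube.
Strategy: iterate y from -40 to 40, compute RHS = 12·y³ − 3, and check whether it is a (positive or negative) perfect cube.
Check small values of y:
  y = 0: RHS = -3 is not a perfect cube.
  y = 1: RHS = 9 is not a perfect cube.
  y = -1: RHS = -15 is not a perfect cube.
  y = 2: RHS = 93 is not a perfect cube.
  y = -2: RHS = -99 is not a perfect cube.
  y = 3: RHS = 321 is not a perfect cube.
  y = -3: RHS = -327 is not a perfect cube.
Continuing the search up to |y| = 40 finds no solutions either.
No (x, y) in the scanned range satisfies the equation.

No integer solutions with |y| ≤ 40.


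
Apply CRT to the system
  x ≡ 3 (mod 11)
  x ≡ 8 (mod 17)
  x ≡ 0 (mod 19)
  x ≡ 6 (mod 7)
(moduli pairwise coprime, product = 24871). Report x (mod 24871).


Product of moduli M = 11 · 17 · 19 · 7 = 24871.
Merge one congruence at a time:
  Start: x ≡ 3 (mod 11).
  Combine with x ≡ 8 (mod 17); new modulus lcm = 187.
    Write x = 3 + 11·t and substitute into x ≡ 8 (mod 17): 11·t ≡ 8 − 3 = 5 (mod 17).
    The inverse of 11 mod 17 is 14 (since 11·14 = 154 = 9·17 + 1), so t ≡ 14·5 = 70 ≡ 2 (mod 17).
    Then x = 3 + 11·2 = 25, valid modulo lcm(11, 17) = 187: x ≡ 25 (mod 187).
  Combine with x ≡ 0 (mod 19); new modulus lcm = 3553.
    Write x = 25 + 187·t and substitute into x ≡ 0 (mod 19): 187·t ≡ 0 − 25 = -25 (mod 19).
    Reduce coefficients mod 19: 16·t ≡ 13 (mod 19).
    The inverse of 16 mod 19 is 6 (since 16·6 = 96 = 5·19 + 1), so t ≡ 6·13 = 78 ≡ 2 (mod 19).
    Then x = 25 + 187·2 = 399, valid modulo lcm(187, 19) = 3553: x ≡ 399 (mod 3553).
  Combine with x ≡ 6 (mod 7); new modulus lcm = 24871.
    Write x = 399 + 3553·t and substitute into x ≡ 6 (mod 7): 3553·t ≡ 6 − 399 = -393 (mod 7).
    Reduce coefficients mod 7: 4·t ≡ 6 (mod 7).
    The inverse of 4 mod 7 is 2 (since 4·2 = 8 = 1·7 + 1), so t ≡ 2·6 = 12 ≡ 5 (mod 7).
    Then x = 399 + 3553·5 = 18164, valid modulo lcm(3553, 7) = 24871: x ≡ 18164 (mod 24871).
Verify against each original: 18164 mod 11 = 3, 18164 mod 17 = 8, 18164 mod 19 = 0, 18164 mod 7 = 6.

x ≡ 18164 (mod 24871).


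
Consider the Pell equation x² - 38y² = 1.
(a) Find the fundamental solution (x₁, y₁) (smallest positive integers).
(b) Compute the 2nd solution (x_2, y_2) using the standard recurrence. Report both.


Step 1: Find the fundamental solution (x₁, y₁) of x² - 38y² = 1.
  Expand √38 as a continued fraction. a₀ = ⌊√38⌋ = 6; iterate m_{k+1} = d_k·a_k − m_k, d_{k+1} = (38 − m_{k+1}²)/d_k, a_{k+1} = ⌊(a₀ + m_{k+1})/d_{k+1}⌋ (starting m₀ = 0, d₀ = 1), with convergents p_k = a_k·p_{k-1} + p_{k-2}, q_k = a_k·q_{k-1} + q_{k-2} (p₋₁ = 1, q₋₁ = 0):
  k = 0: a₀ = 6; p₀/q₀ = 6/1; p₀² − 38·q₀² = 36 − 38 = -2.
  k = 1: m = 6, d = 2, a = ⌊(6 + 6)/2⌋ = 6; p/q = (6·6 + 1)/(6·1 + 0) = 37/6; p² − 38·q² = 1369 − 1368 = 1.
  The first convergent with p² − 38·q² = 1 gives the fundamental solution (x₁, y₁) = (37, 6).
Step 2: Apply the recurrence (x_{n+1}, y_{n+1}) = (x₁x_n + 38y₁y_n, x₁y_n + y₁x_n) repeatedly.
  From (x_1, y_1) = (37, 6): x_2 = 37·37 + 38·6·6 = 2737; y_2 = 37·6 + 6·37 = 444.
Step 3: Verify x_2² - 38·y_2² = 7491169 - 7491168 = 1 (should be 1). ✓

(x_1, y_1) = (37, 6); (x_2, y_2) = (2737, 444).


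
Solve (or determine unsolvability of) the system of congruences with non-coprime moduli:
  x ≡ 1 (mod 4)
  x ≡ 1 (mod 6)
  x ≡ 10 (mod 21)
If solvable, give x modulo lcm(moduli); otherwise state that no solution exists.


Moduli 4, 6, 21 are not pairwise coprime, so CRT works modulo lcm(m_i) when all pairwise compatibility conditions hold.
Pairwise compatibility: gcd(m_i, m_j) must divide a_i - a_j for every pair.
Merge one congruence at a time:
  Start: x ≡ 1 (mod 4).
  Combine with x ≡ 1 (mod 6): gcd(4, 6) = 2; 1 - 1 = 0, which IS divisible by 2, so compatible.
    Write x = 1 + 4·t and substitute into x ≡ 1 (mod 6): 4·t ≡ 1 − 1 = 0 (mod 6).
    Divide the congruence (and modulus) by g = 2: 2·t ≡ 0 (mod 3).
    The inverse of 2 mod 3 is 2 (since 2·2 = 4 = 1·3 + 1), so t ≡ 2·0 = 0 ≡ 0 (mod 3).
    Then x = 1 + 4·0 = 1, valid modulo lcm(4, 6) = 12: x ≡ 1 (mod 12).
  Combine with x ≡ 10 (mod 21): gcd(12, 21) = 3; 10 - 1 = 9, which IS divisible by 3, so compatible.
    Write x = 1 + 12·t and substitute into x ≡ 10 (mod 21): 12·t ≡ 10 − 1 = 9 (mod 21).
    Divide the congruence (and modulus) by g = 3: 4·t ≡ 3 (mod 7).
    The inverse of 4 mod 7 is 2 (since 4·2 = 8 = 1·7 + 1), so t ≡ 2·3 = 6 ≡ 6 (mod 7).
    Then x = 1 + 12·6 = 73, valid modulo lcm(12, 21) = 84: x ≡ 73 (mod 84).
Verify: 73 mod 4 = 1, 73 mod 6 = 1, 73 mod 21 = 10.

x ≡ 73 (mod 84).


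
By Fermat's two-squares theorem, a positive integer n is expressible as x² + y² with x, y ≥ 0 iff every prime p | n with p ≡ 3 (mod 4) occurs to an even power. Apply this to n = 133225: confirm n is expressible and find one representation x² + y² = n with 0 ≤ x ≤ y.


Step 1: Factor n = 133225 = 5^2 · 73^2.
Step 2: Check the mod-4 condition on each prime factor: 5 ≡ 1 (mod 4), exponent 2; 73 ≡ 1 (mod 4), exponent 2.
All primes ≡ 3 (mod 4) appear to even exponent (or don't appear), so by the two-squares theorem n IS expressible as a sum of two squares.
Step 3: Build a representation. Group n = k² · m with k = 5 and m = 73 · 73 = 5329 (a product of primes ≡ 1 (mod 4)); a representation of m scales to one of n via (k·x)² + (k·y)² = k²(x² + y²). Each prime p ≡ 1 (mod 4) is itself a sum of two squares; find a² by testing p − a² for a perfect square:
  73: 73 − 1² = 72, 73 − 2² = 69, 73 − 3² = 64 = 8² ⇒ 73 = 3² + 8².
  Combine using the Brahmagupta–Fibonacci identity (a² + b²)(c² + d²) = (ac − bd)² + (ad + bc)² = (ac + bd)² + (ad − bc)²:
  73 · 73 = 5329: from (3² + 8²)(3² + 8²), take (3·3 − 8·8, 3·8 + 8·3) = (9 − 64, 24 + 24) = (-55, 48); dropping signs (only squares matter) gives (55, 48); check 55² + 48² = 3025 + 2304 = 5329 ✓.
  Scale by k = 5: (5·55, 5·48) = (275, 240).
Step 4: Order so x ≤ y and verify: 240² + 275² = 57600 + 75625 = 133225 = n. ✓

n = 133225 = 240² + 275² (one valid representation with x ≤ y).


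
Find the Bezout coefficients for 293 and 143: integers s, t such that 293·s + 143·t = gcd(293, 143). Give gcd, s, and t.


Euclidean algorithm on (293, 143) — divide until remainder is 0:
  293 = 2 · 143 + 7
  143 = 20 · 7 + 3
  7 = 2 · 3 + 1
  3 = 3 · 1 + 0
gcd(293, 143) = 1.
Track Bezout coefficients alongside the remainders: start with r₀ = 293 = a·1 + b·0 (s = 1, t = 0) and r₁ = 143 = a·0 + b·1 (s = 0, t = 1); each new remainder r_{k+1} = r_{k-1} − q_k·r_k inherits s_{k+1} = s_{k-1} − q_k·s_k, t_{k+1} = t_{k-1} − q_k·t_k, so r_k = a·s_k + b·t_k at every step:
  q = 2: r = 7, s = 1 − 2·0 = 1, t = 0 − 2·1 = -2  (check: 293·1 + 143·(-2) = 7)
  q = 20: r = 3, s = 0 − 20·1 = -20, t = 1 − 20·(-2) = 41  (check: 293·(-20) + 143·41 = 3)
  q = 2: r = 1, s = 1 − 2·(-20) = 41, t = -2 − 2·41 = -84  (check: 293·41 + 143·(-84) = 1)
The row with r = 1 (the gcd) gives the Bezout coefficients s = 41, t = -84.
Result: 293 · (41) + 143 · (-84) = 1.

gcd(293, 143) = 1; s = 41, t = -84 (check: 293·41 + 143·(-84) = 1).


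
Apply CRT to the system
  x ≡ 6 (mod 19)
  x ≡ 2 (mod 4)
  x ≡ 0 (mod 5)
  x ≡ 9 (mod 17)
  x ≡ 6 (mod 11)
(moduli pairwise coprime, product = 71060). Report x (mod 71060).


Product of moduli M = 19 · 4 · 5 · 17 · 11 = 71060.
Merge one congruence at a time:
  Start: x ≡ 6 (mod 19).
  Combine with x ≡ 2 (mod 4); new modulus lcm = 76.
    Write x = 6 + 19·t and substitute into x ≡ 2 (mod 4): 19·t ≡ 2 − 6 = -4 (mod 4).
    Reduce coefficients mod 4: 3·t ≡ 0 (mod 4).
    The inverse of 3 mod 4 is 3 (since 3·3 = 9 = 2·4 + 1), so t ≡ 3·0 = 0 ≡ 0 (mod 4).
    Then x = 6 + 19·0 = 6, valid modulo lcm(19, 4) = 76: x ≡ 6 (mod 76).
  Combine with x ≡ 0 (mod 5); new modulus lcm = 380.
    Write x = 6 + 76·t and substitute into x ≡ 0 (mod 5): 76·t ≡ 0 − 6 = -6 (mod 5).
    Reduce coefficients mod 5: 1·t ≡ 4 (mod 5).
    So t ≡ 4 (mod 5).
    Then x = 6 + 76·4 = 310, valid modulo lcm(76, 5) = 380: x ≡ 310 (mod 380).
  Combine with x ≡ 9 (mod 17); new modulus lcm = 6460.
    Write x = 310 + 380·t and substitute into x ≡ 9 (mod 17): 380·t ≡ 9 − 310 = -301 (mod 17).
    Reduce coefficients mod 17: 6·t ≡ 5 (mod 17).
    The inverse of 6 mod 17 is 3 (since 6·3 = 18 = 1·17 + 1), so t ≡ 3·5 = 15 ≡ 15 (mod 17).
    Then x = 310 + 380·15 = 6010, valid modulo lcm(380, 17) = 6460: x ≡ 6010 (mod 6460).
  Combine with x ≡ 6 (mod 11); new modulus lcm = 71060.
    Write x = 6010 + 6460·t and substitute into x ≡ 6 (mod 11): 6460·t ≡ 6 − 6010 = -6004 (mod 11).
    Reduce coefficients mod 11: 3·t ≡ 2 (mod 11).
    The inverse of 3 mod 11 is 4 (since 3·4 = 12 = 1·11 + 1), so t ≡ 4·2 = 8 ≡ 8 (mod 11).
    Then x = 6010 + 6460·8 = 57690, valid modulo lcm(6460, 11) = 71060: x ≡ 57690 (mod 71060).
Verify against each original: 57690 mod 19 = 6, 57690 mod 4 = 2, 57690 mod 5 = 0, 57690 mod 17 = 9, 57690 mod 11 = 6.

x ≡ 57690 (mod 71060).


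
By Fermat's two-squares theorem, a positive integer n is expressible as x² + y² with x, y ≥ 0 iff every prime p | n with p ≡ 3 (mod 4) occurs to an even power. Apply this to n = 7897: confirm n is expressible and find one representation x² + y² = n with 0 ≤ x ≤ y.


Step 1: Factor n = 7897 = 53 · 149.
Step 2: Check the mod-4 condition on each prime factor: 53 ≡ 1 (mod 4), exponent 1; 149 ≡ 1 (mod 4), exponent 1.
All primes ≡ 3 (mod 4) appear to even exponent (or don't appear), so by the two-squares theorem n IS expressible as a sum of two squares.
Step 3: Build a representation. Here n = 53 · 149 is a product of primes ≡ 1 (mod 4). Each prime p ≡ 1 (mod 4) is itself a sum of two squares; find a² by testing p − a² for a perfect square:
  53: 53 − 1² = 52, 53 − 2² = 49 = 7² ⇒ 53 = 2² + 7².
  149: 149 − 1² = 148, 149 − 2² = 145, 149 − 3² = 140, 149 − 4² = 133, 149 − 5² = 124, 149 − 6² = 113, 149 − 7² = 100 = 10² ⇒ 149 = 7² + 10².
  Combine using the Brahmagupta–Fibonacci identity (a² + b²)(c² + d²) = (ac − bd)² + (ad + bc)² = (ac + bd)² + (ad − bc)²:
  53 · 149 = 7897: from (2² + 7²)(7² + 10²), take (2·7 − 7·10, 2·10 + 7·7) = (14 − 70, 20 + 49) = (-56, 69); dropping signs (only squares matter) gives (56, 69); check 56² + 69² = 3136 + 4761 = 7897 ✓.
Step 4: Order so x ≤ y and verify: 56² + 69² = 3136 + 4761 = 7897 = n. ✓

n = 7897 = 56² + 69² (one valid representation with x ≤ y).
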